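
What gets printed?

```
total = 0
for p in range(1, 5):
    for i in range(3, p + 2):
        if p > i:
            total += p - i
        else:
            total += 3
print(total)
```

p=2,i=3: not 2>3, total = 0+3 = 3
p=3,i=3: not 3>3, total = 3+3 = 6
p=3,i=4: not 3>4, total = 6+3 = 9
p=4,i=3: 4>3, total = 9+1 = 10
p=4,i=4: not 4>4, total = 10+3 = 13
p=4,i=5: not 4>5, total = 13+3 = 16

16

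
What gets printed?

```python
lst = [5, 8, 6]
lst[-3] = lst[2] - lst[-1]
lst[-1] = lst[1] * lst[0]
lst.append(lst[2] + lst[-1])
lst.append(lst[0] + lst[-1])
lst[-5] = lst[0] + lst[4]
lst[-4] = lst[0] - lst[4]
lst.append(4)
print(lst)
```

lst[-3] = lst[2]-lst[-1] = 6-6 = 0 → [0, 8, 6]
lst[-1] = lst[1]*lst[0] = 8*0 = 0 → [0, 8, 0]
append lst[2]+lst[-1] = 0+0 = 0 → [0, 8, 0, 0]
append lst[0]+lst[-1] = 0+0 = 0 → [0, 8, 0, 0, 0]
lst[-5] = lst[0]+lst[4] = 0+0 = 0 → [0, 8, 0, 0, 0]
lst[-4] = lst[0]-lst[4] = 0-0 = 0 → [0, 0, 0, 0, 0]
append 4 → [0, 0, 0, 0, 0, 4]

[0, 0, 0, 0, 0, 4]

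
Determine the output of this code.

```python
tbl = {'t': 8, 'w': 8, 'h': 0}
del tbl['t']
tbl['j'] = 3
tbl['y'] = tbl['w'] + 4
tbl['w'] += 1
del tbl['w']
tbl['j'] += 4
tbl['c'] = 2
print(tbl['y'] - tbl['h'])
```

del 't' → {'w': 8, 'h': 0}
tbl['j'] = 3 → {'w': 8, 'h': 0, 'j': 3}
tbl['y'] = tbl['w']+4 = 12 → {'w': 8, 'h': 0, 'j': 3, 'y': 12}
tbl['w'] = 8+1 = 9 → {'w': 9, 'h': 0, 'j': 3, 'y': 12}
del 'w' → {'h': 0, 'j': 3, 'y': 12}
tbl['j'] = 3+4 = 7 → {'h': 0, 'j': 7, 'y': 12}
tbl['c'] = 2 → {'h': 0, 'j': 7, 'y': 12, 'c': 2}
tbl['y']-tbl['h'] = 12-0 = 12

12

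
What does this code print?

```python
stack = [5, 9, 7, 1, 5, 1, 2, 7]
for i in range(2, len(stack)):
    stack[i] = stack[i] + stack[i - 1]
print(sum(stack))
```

149

i=2: stack[2] = 7+9 = 16 → [5, 9, 16, 1, 5, 1, 2, 7]
i=3: stack[3] = 1+16 = 17 → [5, 9, 16, 17, 5, 1, 2, 7]
i=4: stack[4] = 5+17 = 22 → [5, 9, 16, 17, 22, 1, 2, 7]
i=5: stack[5] = 1+22 = 23 → [5, 9, 16, 17, 22, 23, 2, 7]
i=6: stack[6] = 2+23 = 25 → [5, 9, 16, 17, 22, 23, 25, 7]
i=7: stack[7] = 7+25 = 32 → [5, 9, 16, 17, 22, 23, 25, 32]
sum = 149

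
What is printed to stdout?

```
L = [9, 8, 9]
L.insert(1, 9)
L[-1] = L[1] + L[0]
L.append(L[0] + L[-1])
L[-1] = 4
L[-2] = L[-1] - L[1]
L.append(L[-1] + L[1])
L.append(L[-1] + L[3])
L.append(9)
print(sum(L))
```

55

insert 9 at 1 → [9, 9, 8, 9]
L[-1] = L[1]+L[0] = 9+9 = 18 → [9, 9, 8, 18]
append L[0]+L[-1] = 9+18 = 27 → [9, 9, 8, 18, 27]
L[-1] = 4 → [9, 9, 8, 18, 4]
L[-2] = L[-1]-L[1] = 4-9 = -5 → [9, 9, 8, -5, 4]
append L[-1]+L[1] = 4+9 = 13 → [9, 9, 8, -5, 4, 13]
append L[-1]+L[3] = 13+(-5) = 8 → [9, 9, 8, -5, 4, 13, 8]
append 9 → [9, 9, 8, -5, 4, 13, 8, 9]
sum = 55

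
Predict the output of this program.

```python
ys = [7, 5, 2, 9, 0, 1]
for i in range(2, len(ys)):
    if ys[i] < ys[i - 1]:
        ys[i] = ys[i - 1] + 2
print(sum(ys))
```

i=2: 2<5, ys[2] = 5+2 = 7 → [7, 5, 7, 9, 0, 1]
i=3: 9>=7, unchanged → [7, 5, 7, 9, 0, 1]
i=4: 0<9, ys[4] = 9+2 = 11 → [7, 5, 7, 9, 11, 1]
i=5: 1<11, ys[5] = 11+2 = 13 → [7, 5, 7, 9, 11, 13]
sum = 52

52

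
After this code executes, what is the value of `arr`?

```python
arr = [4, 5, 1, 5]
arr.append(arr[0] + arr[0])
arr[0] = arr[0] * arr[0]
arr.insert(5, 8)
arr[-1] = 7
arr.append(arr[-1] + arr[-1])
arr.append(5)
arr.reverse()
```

[5, 14, 7, 8, 5, 1, 5, 16]

append arr[0]+arr[0] = 4+4 = 8 → [4, 5, 1, 5, 8]
arr[0] = arr[0]*arr[0] = 4*4 = 16 → [16, 5, 1, 5, 8]
insert 8 at 5 → [16, 5, 1, 5, 8, 8]
arr[-1] = 7 → [16, 5, 1, 5, 8, 7]
append arr[-1]+arr[-1] = 7+7 = 14 → [16, 5, 1, 5, 8, 7, 14]
append 5 → [16, 5, 1, 5, 8, 7, 14, 5]
reverse → [5, 14, 7, 8, 5, 1, 5, 16]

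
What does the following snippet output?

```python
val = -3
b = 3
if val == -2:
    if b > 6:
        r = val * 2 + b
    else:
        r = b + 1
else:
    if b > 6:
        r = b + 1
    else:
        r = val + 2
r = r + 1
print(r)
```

val=-3, b=3
val == -2 is False; b > 6 is False
→ r = val + 2 = -1
r = (-1)+1 = 0

0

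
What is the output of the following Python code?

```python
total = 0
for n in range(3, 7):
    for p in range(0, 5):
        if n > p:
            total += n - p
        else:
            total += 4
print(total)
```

n=3,p=0: 3>0, total = 0+3 = 3
n=3,p=1: 3>1, total = 3+2 = 5
n=3,p=2: 3>2, total = 5+1 = 6
n=3,p=3: not 3>3, total = 6+4 = 10
n=3,p=4: not 3>4, total = 10+4 = 14
n=4,p=0: 4>0, total = 14+4 = 18
n=4,p=1: 4>1, total = 18+3 = 21
n=4,p=2: 4>2, total = 21+2 = 23
n=4,p=3: 4>3, total = 23+1 = 24
n=4,p=4: not 4>4, total = 24+4 = 28
n=5,p=0: 5>0, total = 28+5 = 33
n=5,p=1: 5>1, total = 33+4 = 37
n=5,p=2: 5>2, total = 37+3 = 40
n=5,p=3: 5>3, total = 40+2 = 42
n=5,p=4: 5>4, total = 42+1 = 43
n=6,p=0: 6>0, total = 43+6 = 49
n=6,p=1: 6>1, total = 49+5 = 54
n=6,p=2: 6>2, total = 54+4 = 58
n=6,p=3: 6>3, total = 58+3 = 61
n=6,p=4: 6>4, total = 61+2 = 63

63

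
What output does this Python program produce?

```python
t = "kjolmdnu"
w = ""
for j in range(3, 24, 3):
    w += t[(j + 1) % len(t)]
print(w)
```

muodkln

j=3: add t[4]='m' → 'm'
j=6: add t[7]='u' → 'mu'
j=9: add t[2]='o' → 'muo'
j=12: add t[5]='d' → 'muod'
j=15: add t[0]='k' → 'muodk'
j=18: add t[3]='l' → 'muodkl'
j=21: add t[6]='n' → 'muodkln'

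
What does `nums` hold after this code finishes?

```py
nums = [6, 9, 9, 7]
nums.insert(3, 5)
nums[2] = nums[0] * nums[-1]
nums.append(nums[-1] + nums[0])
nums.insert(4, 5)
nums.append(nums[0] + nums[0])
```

[6, 9, 42, 5, 5, 7, 13, 12]

insert 5 at 3 → [6, 9, 9, 5, 7]
nums[2] = nums[0]*nums[-1] = 6*7 = 42 → [6, 9, 42, 5, 7]
append nums[-1]+nums[0] = 7+6 = 13 → [6, 9, 42, 5, 7, 13]
insert 5 at 4 → [6, 9, 42, 5, 5, 7, 13]
append nums[0]+nums[0] = 6+6 = 12 → [6, 9, 42, 5, 5, 7, 13, 12]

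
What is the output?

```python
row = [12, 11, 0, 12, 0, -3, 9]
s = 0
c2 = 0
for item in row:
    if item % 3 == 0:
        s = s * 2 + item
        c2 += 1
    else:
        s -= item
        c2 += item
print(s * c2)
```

2227

item=12: %3==0, s = 0*2+12 = 12; c2=1
item=11: not %3==0, s = 12-11 = 1; c2=12
item=0: %3==0, s = 1*2+0 = 2; c2=13
item=12: %3==0, s = 2*2+12 = 16; c2=14
item=0: %3==0, s = 16*2+0 = 32; c2=15
item=-3: %3==0, s = 32*2+(-3) = 61; c2=16
item=9: %3==0, s = 61*2+9 = 131; c2=17
s*c2 = 131*17 = 2227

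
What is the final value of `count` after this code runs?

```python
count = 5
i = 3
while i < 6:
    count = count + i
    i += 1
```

i=3: count = 5+3 = 8
i=4: count = 8+4 = 12
i=5: count = 12+5 = 17

17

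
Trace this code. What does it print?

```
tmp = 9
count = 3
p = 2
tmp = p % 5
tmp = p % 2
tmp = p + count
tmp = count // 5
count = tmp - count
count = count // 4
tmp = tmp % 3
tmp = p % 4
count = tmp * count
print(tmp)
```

tmp = 2%5 = 2
tmp = 2%2 = 0
tmp = 2+3 = 5
tmp = 3//5 = 0
count = 0-3 = -3
count = (-3)//4 = -1
tmp = 0%3 = 0
tmp = 2%4 = 2
count = 2*(-1) = -2

2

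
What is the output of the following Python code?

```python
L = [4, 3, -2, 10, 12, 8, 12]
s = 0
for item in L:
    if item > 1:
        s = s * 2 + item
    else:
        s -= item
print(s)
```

item=4: >1, s = 0*2+4 = 4
item=3: >1, s = 4*2+3 = 11
item=-2: not >1, s = 11-(-2) = 13
item=10: >1, s = 13*2+10 = 36
item=12: >1, s = 36*2+12 = 84
item=8: >1, s = 84*2+8 = 176
item=12: >1, s = 176*2+12 = 364

364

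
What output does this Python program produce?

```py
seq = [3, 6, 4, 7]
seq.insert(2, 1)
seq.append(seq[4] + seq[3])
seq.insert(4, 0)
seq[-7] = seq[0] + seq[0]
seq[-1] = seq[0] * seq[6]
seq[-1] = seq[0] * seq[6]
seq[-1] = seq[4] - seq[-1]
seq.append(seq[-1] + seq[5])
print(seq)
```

[6, 6, 1, 4, 0, 7, -396, -389]

insert 1 at 2 → [3, 6, 1, 4, 7]
append seq[4]+seq[3] = 7+4 = 11 → [3, 6, 1, 4, 7, 11]
insert 0 at 4 → [3, 6, 1, 4, 0, 7, 11]
seq[-7] = seq[0]+seq[0] = 3+3 = 6 → [6, 6, 1, 4, 0, 7, 11]
seq[-1] = seq[0]*seq[6] = 6*11 = 66 → [6, 6, 1, 4, 0, 7, 66]
seq[-1] = seq[0]*seq[6] = 6*66 = 396 → [6, 6, 1, 4, 0, 7, 396]
seq[-1] = seq[4]-seq[-1] = 0-396 = -396 → [6, 6, 1, 4, 0, 7, -396]
append seq[-1]+seq[5] = (-396)+7 = -389 → [6, 6, 1, 4, 0, 7, -396, -389]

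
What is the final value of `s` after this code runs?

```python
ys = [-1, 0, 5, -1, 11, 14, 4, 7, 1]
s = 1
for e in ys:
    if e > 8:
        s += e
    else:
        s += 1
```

e=-1: not >8, s = 1+1 = 2
e=0: not >8, s = 2+1 = 3
e=5: not >8, s = 3+1 = 4
e=-1: not >8, s = 4+1 = 5
e=11: >8, s = 5+11 = 16
e=14: >8, s = 16+14 = 30
e=4: not >8, s = 30+1 = 31
e=7: not >8, s = 31+1 = 32
e=1: not >8, s = 32+1 = 33

33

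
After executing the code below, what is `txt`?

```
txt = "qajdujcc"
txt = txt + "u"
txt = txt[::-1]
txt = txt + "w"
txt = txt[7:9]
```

+ 'u' → 'qajdujccu'
reverse → 'uccjudjaq'
+ 'w' → 'uccjudjaqw'
slice [7:9] → 'aq'

'aq'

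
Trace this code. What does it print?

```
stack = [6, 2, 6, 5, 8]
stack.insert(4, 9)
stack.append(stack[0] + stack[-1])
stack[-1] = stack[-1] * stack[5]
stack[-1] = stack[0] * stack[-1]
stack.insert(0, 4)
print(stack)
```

insert 9 at 4 → [6, 2, 6, 5, 9, 8]
append stack[0]+stack[-1] = 6+8 = 14 → [6, 2, 6, 5, 9, 8, 14]
stack[-1] = stack[-1]*stack[5] = 14*8 = 112 → [6, 2, 6, 5, 9, 8, 112]
stack[-1] = stack[0]*stack[-1] = 6*112 = 672 → [6, 2, 6, 5, 9, 8, 672]
insert 4 at 0 → [4, 6, 2, 6, 5, 9, 8, 672]

[4, 6, 2, 6, 5, 9, 8, 672]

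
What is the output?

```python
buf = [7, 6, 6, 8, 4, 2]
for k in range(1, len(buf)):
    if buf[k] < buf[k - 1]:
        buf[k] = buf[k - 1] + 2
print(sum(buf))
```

k=1: 6<7, buf[1] = 7+2 = 9 → [7, 9, 6, 8, 4, 2]
k=2: 6<9, buf[2] = 9+2 = 11 → [7, 9, 11, 8, 4, 2]
k=3: 8<11, buf[3] = 11+2 = 13 → [7, 9, 11, 13, 4, 2]
k=4: 4<13, buf[4] = 13+2 = 15 → [7, 9, 11, 13, 15, 2]
k=5: 2<15, buf[5] = 15+2 = 17 → [7, 9, 11, 13, 15, 17]
sum = 72

72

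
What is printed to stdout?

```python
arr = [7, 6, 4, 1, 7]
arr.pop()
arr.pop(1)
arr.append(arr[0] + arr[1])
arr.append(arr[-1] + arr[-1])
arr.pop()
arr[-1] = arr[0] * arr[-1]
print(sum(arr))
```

pop() removes 7 → [7, 6, 4, 1]
pop(1) removes 6 → [7, 4, 1]
append arr[0]+arr[1] = 7+4 = 11 → [7, 4, 1, 11]
append arr[-1]+arr[-1] = 11+11 = 22 → [7, 4, 1, 11, 22]
pop() removes 22 → [7, 4, 1, 11]
arr[-1] = arr[0]*arr[-1] = 7*11 = 77 → [7, 4, 1, 77]
sum = 89

89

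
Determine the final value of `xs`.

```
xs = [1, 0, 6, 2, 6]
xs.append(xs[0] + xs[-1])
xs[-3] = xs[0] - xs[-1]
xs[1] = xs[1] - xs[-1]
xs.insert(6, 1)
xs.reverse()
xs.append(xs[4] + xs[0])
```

[1, 7, 6, -6, 6, -7, 1, 7]

append xs[0]+xs[-1] = 1+6 = 7 → [1, 0, 6, 2, 6, 7]
xs[-3] = xs[0]-xs[-1] = 1-7 = -6 → [1, 0, 6, -6, 6, 7]
xs[1] = xs[1]-xs[-1] = 0-7 = -7 → [1, -7, 6, -6, 6, 7]
insert 1 at 6 → [1, -7, 6, -6, 6, 7, 1]
reverse → [1, 7, 6, -6, 6, -7, 1]
append xs[4]+xs[0] = 6+1 = 7 → [1, 7, 6, -6, 6, -7, 1, 7]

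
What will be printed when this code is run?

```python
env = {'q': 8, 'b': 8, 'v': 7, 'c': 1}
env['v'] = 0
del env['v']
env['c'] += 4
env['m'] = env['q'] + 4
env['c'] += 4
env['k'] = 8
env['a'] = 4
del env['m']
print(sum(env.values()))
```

env['v'] = 0 → {'q': 8, 'b': 8, 'v': 0, 'c': 1}
del 'v' → {'q': 8, 'b': 8, 'c': 1}
env['c'] = 1+4 = 5 → {'q': 8, 'b': 8, 'c': 5}
env['m'] = env['q']+4 = 12 → {'q': 8, 'b': 8, 'c': 5, 'm': 12}
env['c'] = 5+4 = 9 → {'q': 8, 'b': 8, 'c': 9, 'm': 12}
env['k'] = 8 → {'q': 8, 'b': 8, 'c': 9, 'm': 12, 'k': 8}
env['a'] = 4 → {'q': 8, 'b': 8, 'c': 9, 'm': 12, 'k': 8, 'a': 4}
del 'm' → {'q': 8, 'b': 8, 'c': 9, 'k': 8, 'a': 4}
sum of values = 37

37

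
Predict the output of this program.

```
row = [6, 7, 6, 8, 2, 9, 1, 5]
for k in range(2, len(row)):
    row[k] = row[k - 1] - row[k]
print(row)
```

[6, 7, 1, -7, -9, -18, -19, -24]

k=2: row[2] = 7-6 = 1 → [6, 7, 1, 8, 2, 9, 1, 5]
k=3: row[3] = 1-8 = -7 → [6, 7, 1, -7, 2, 9, 1, 5]
k=4: row[4] = (-7)-2 = -9 → [6, 7, 1, -7, -9, 9, 1, 5]
k=5: row[5] = (-9)-9 = -18 → [6, 7, 1, -7, -9, -18, 1, 5]
k=6: row[6] = (-18)-1 = -19 → [6, 7, 1, -7, -9, -18, -19, 5]
k=7: row[7] = (-19)-5 = -24 → [6, 7, 1, -7, -9, -18, -19, -24]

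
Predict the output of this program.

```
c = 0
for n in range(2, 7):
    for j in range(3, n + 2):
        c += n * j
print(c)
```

315

n=2,j=3: c = 0+6 = 6
n=3,j=3: c = 6+9 = 15
n=3,j=4: c = 15+12 = 27
n=4,j=3: c = 27+12 = 39
n=4,j=4: c = 39+16 = 55
n=4,j=5: c = 55+20 = 75
n=5,j=3: c = 75+15 = 90
n=5,j=4: c = 90+20 = 110
n=5,j=5: c = 110+25 = 135
n=5,j=6: c = 135+30 = 165
n=6,j=3: c = 165+18 = 183
n=6,j=4: c = 183+24 = 207
n=6,j=5: c = 207+30 = 237
n=6,j=6: c = 237+36 = 273
n=6,j=7: c = 273+42 = 315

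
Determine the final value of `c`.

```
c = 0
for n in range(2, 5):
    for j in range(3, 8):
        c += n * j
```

225

n=2,j=3: c = 0+6 = 6
n=2,j=4: c = 6+8 = 14
n=2,j=5: c = 14+10 = 24
n=2,j=6: c = 24+12 = 36
n=2,j=7: c = 36+14 = 50
n=3,j=3: c = 50+9 = 59
n=3,j=4: c = 59+12 = 71
n=3,j=5: c = 71+15 = 86
n=3,j=6: c = 86+18 = 104
n=3,j=7: c = 104+21 = 125
n=4,j=3: c = 125+12 = 137
n=4,j=4: c = 137+16 = 153
n=4,j=5: c = 153+20 = 173
n=4,j=6: c = 173+24 = 197
n=4,j=7: c = 197+28 = 225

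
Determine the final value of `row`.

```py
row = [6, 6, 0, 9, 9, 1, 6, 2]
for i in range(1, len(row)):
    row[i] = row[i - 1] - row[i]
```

i=1: row[1] = 6-6 = 0 → [6, 0, 0, 9, 9, 1, 6, 2]
i=2: row[2] = 0-0 = 0 → [6, 0, 0, 9, 9, 1, 6, 2]
i=3: row[3] = 0-9 = -9 → [6, 0, 0, -9, 9, 1, 6, 2]
i=4: row[4] = (-9)-9 = -18 → [6, 0, 0, -9, -18, 1, 6, 2]
i=5: row[5] = (-18)-1 = -19 → [6, 0, 0, -9, -18, -19, 6, 2]
i=6: row[6] = (-19)-6 = -25 → [6, 0, 0, -9, -18, -19, -25, 2]
i=7: row[7] = (-25)-2 = -27 → [6, 0, 0, -9, -18, -19, -25, -27]

[6, 0, 0, -9, -18, -19, -25, -27]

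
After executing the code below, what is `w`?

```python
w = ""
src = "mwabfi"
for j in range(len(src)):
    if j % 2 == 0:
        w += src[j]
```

j=0: add 'm' → 'm'
j=1: skip
j=2: add 'a' → 'ma'
j=3: skip
j=4: add 'f' → 'maf'
j=5: skip

'maf'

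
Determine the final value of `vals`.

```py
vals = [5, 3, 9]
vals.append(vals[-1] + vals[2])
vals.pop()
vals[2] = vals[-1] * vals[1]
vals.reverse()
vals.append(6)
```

[27, 3, 5, 6]

append vals[-1]+vals[2] = 9+9 = 18 → [5, 3, 9, 18]
pop() removes 18 → [5, 3, 9]
vals[2] = vals[-1]*vals[1] = 9*3 = 27 → [5, 3, 27]
reverse → [27, 3, 5]
append 6 → [27, 3, 5, 6]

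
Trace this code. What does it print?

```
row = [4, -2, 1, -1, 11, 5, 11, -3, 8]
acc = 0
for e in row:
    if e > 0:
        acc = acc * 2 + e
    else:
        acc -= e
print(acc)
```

368

e=4: >0, acc = 0*2+4 = 4
e=-2: not >0, acc = 4-(-2) = 6
e=1: >0, acc = 6*2+1 = 13
e=-1: not >0, acc = 13-(-1) = 14
e=11: >0, acc = 14*2+11 = 39
e=5: >0, acc = 39*2+5 = 83
e=11: >0, acc = 83*2+11 = 177
e=-3: not >0, acc = 177-(-3) = 180
e=8: >0, acc = 180*2+8 = 368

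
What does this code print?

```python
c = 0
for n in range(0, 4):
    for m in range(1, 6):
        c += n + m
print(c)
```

n=0,m=1: c = 0+1 = 1
n=0,m=2: c = 1+2 = 3
n=0,m=3: c = 3+3 = 6
n=0,m=4: c = 6+4 = 10
n=0,m=5: c = 10+5 = 15
n=1,m=1: c = 15+2 = 17
n=1,m=2: c = 17+3 = 20
n=1,m=3: c = 20+4 = 24
n=1,m=4: c = 24+5 = 29
n=1,m=5: c = 29+6 = 35
n=2,m=1: c = 35+3 = 38
n=2,m=2: c = 38+4 = 42
n=2,m=3: c = 42+5 = 47
n=2,m=4: c = 47+6 = 53
n=2,m=5: c = 53+7 = 60
n=3,m=1: c = 60+4 = 64
n=3,m=2: c = 64+5 = 69
n=3,m=3: c = 69+6 = 75
n=3,m=4: c = 75+7 = 82
n=3,m=5: c = 82+8 = 90

90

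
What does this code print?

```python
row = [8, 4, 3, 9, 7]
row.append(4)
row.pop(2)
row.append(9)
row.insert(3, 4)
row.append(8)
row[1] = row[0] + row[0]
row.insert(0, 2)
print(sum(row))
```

append 4 → [8, 4, 3, 9, 7, 4]
pop(2) removes 3 → [8, 4, 9, 7, 4]
append 9 → [8, 4, 9, 7, 4, 9]
insert 4 at 3 → [8, 4, 9, 4, 7, 4, 9]
append 8 → [8, 4, 9, 4, 7, 4, 9, 8]
row[1] = row[0]+row[0] = 8+8 = 16 → [8, 16, 9, 4, 7, 4, 9, 8]
insert 2 at 0 → [2, 8, 16, 9, 4, 7, 4, 9, 8]
sum = 67

67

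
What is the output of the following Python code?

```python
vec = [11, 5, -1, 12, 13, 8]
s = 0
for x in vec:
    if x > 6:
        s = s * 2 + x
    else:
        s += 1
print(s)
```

x=11: >6, s = 0*2+11 = 11
x=5: not >6, s = 11+1 = 12
x=-1: not >6, s = 12+1 = 13
x=12: >6, s = 13*2+12 = 38
x=13: >6, s = 38*2+13 = 89
x=8: >6, s = 89*2+8 = 186

186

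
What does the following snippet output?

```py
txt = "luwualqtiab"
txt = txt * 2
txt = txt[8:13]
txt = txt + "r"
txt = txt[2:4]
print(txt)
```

bl

repeat ×2 → 'luwualqtiabluwualqtiab'
slice [8:13] → 'iablu'
+ 'r' → 'iablur'
slice [2:4] → 'bl'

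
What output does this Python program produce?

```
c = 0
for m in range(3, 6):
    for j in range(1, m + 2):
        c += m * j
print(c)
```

195

m=3,j=1: c = 0+3 = 3
m=3,j=2: c = 3+6 = 9
m=3,j=3: c = 9+9 = 18
m=3,j=4: c = 18+12 = 30
m=4,j=1: c = 30+4 = 34
m=4,j=2: c = 34+8 = 42
m=4,j=3: c = 42+12 = 54
m=4,j=4: c = 54+16 = 70
m=4,j=5: c = 70+20 = 90
m=5,j=1: c = 90+5 = 95
m=5,j=2: c = 95+10 = 105
m=5,j=3: c = 105+15 = 120
m=5,j=4: c = 120+20 = 140
m=5,j=5: c = 140+25 = 165
m=5,j=6: c = 165+30 = 195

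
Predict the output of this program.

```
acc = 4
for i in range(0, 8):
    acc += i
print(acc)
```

i=0: acc = 4+0 = 4
i=1: acc = 4+1 = 5
i=2: acc = 5+2 = 7
i=3: acc = 7+3 = 10
i=4: acc = 10+4 = 14
i=5: acc = 14+5 = 19
i=6: acc = 19+6 = 25
i=7: acc = 25+7 = 32

32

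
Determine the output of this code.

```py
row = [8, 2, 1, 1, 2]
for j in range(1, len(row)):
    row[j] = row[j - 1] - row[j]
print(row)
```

[8, 6, 5, 4, 2]

j=1: row[1] = 8-2 = 6 → [8, 6, 1, 1, 2]
j=2: row[2] = 6-1 = 5 → [8, 6, 5, 1, 2]
j=3: row[3] = 5-1 = 4 → [8, 6, 5, 4, 2]
j=4: row[4] = 4-2 = 2 → [8, 6, 5, 4, 2]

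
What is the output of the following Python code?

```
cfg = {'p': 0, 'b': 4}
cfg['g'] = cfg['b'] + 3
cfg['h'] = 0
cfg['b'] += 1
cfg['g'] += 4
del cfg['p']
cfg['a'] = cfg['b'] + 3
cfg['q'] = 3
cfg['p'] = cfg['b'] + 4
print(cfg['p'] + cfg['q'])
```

12

cfg['g'] = cfg['b']+3 = 7 → {'p': 0, 'b': 4, 'g': 7}
cfg['h'] = 0 → {'p': 0, 'b': 4, 'g': 7, 'h': 0}
cfg['b'] = 4+1 = 5 → {'p': 0, 'b': 5, 'g': 7, 'h': 0}
cfg['g'] = 7+4 = 11 → {'p': 0, 'b': 5, 'g': 11, 'h': 0}
del 'p' → {'b': 5, 'g': 11, 'h': 0}
cfg['a'] = cfg['b']+3 = 8 → {'b': 5, 'g': 11, 'h': 0, 'a': 8}
cfg['q'] = 3 → {'b': 5, 'g': 11, 'h': 0, 'a': 8, 'q': 3}
cfg['p'] = cfg['b']+4 = 9 → {'b': 5, 'g': 11, 'h': 0, 'a': 8, 'q': 3, 'p': 9}
cfg['p']+cfg['q'] = 9+3 = 12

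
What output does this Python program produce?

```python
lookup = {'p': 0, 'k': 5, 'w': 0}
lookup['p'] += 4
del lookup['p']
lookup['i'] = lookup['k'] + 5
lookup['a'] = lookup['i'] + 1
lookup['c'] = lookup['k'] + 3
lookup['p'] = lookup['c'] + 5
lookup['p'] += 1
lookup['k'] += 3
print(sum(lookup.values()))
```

lookup['p'] = 0+4 = 4 → {'p': 4, 'k': 5, 'w': 0}
del 'p' → {'k': 5, 'w': 0}
lookup['i'] = lookup['k']+5 = 10 → {'k': 5, 'w': 0, 'i': 10}
lookup['a'] = lookup['i']+1 = 11 → {'k': 5, 'w': 0, 'i': 10, 'a': 11}
lookup['c'] = lookup['k']+3 = 8 → {'k': 5, 'w': 0, 'i': 10, 'a': 11, 'c': 8}
lookup['p'] = lookup['c']+5 = 13 → {'k': 5, 'w': 0, 'i': 10, 'a': 11, 'c': 8, 'p': 13}
lookup['p'] = 13+1 = 14 → {'k': 5, 'w': 0, 'i': 10, 'a': 11, 'c': 8, 'p': 14}
lookup['k'] = 5+3 = 8 → {'k': 8, 'w': 0, 'i': 10, 'a': 11, 'c': 8, 'p': 14}
sum of values = 51

51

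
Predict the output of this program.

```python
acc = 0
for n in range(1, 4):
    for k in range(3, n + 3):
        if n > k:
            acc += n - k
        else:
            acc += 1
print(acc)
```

n=1,k=3: not 1>3, acc = 0+1 = 1
n=2,k=3: not 2>3, acc = 1+1 = 2
n=2,k=4: not 2>4, acc = 2+1 = 3
n=3,k=3: not 3>3, acc = 3+1 = 4
n=3,k=4: not 3>4, acc = 4+1 = 5
n=3,k=5: not 3>5, acc = 5+1 = 6

6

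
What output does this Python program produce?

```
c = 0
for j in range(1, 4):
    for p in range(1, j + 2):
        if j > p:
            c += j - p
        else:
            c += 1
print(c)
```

10

j=1,p=1: not 1>1, c = 0+1 = 1
j=1,p=2: not 1>2, c = 1+1 = 2
j=2,p=1: 2>1, c = 2+1 = 3
j=2,p=2: not 2>2, c = 3+1 = 4
j=2,p=3: not 2>3, c = 4+1 = 5
j=3,p=1: 3>1, c = 5+2 = 7
j=3,p=2: 3>2, c = 7+1 = 8
j=3,p=3: not 3>3, c = 8+1 = 9
j=3,p=4: not 3>4, c = 9+1 = 10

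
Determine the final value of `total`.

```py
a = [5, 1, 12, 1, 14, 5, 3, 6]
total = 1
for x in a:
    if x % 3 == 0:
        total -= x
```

-20

x=5: not %3==0
x=1: not %3==0
x=12: %3==0, total = 1-12 = -11
x=1: not %3==0
x=14: not %3==0
x=5: not %3==0
x=3: %3==0, total = (-11)-3 = -14
x=6: %3==0, total = (-14)-6 = -20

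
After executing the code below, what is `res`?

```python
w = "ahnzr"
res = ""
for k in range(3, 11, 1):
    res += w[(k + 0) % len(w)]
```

k=3: add w[3]='z' → 'z'
k=4: add w[4]='r' → 'zr'
k=5: add w[0]='a' → 'zra'
k=6: add w[1]='h' → 'zrah'
k=7: add w[2]='n' → 'zrahn'
k=8: add w[3]='z' → 'zrahnz'
k=9: add w[4]='r' → 'zrahnzr'
k=10: add w[0]='a' → 'zrahnzra'

'zrahnzra'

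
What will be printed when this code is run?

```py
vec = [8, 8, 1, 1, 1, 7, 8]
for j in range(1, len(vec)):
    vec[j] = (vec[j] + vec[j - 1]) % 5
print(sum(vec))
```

j=1: vec[1] = (8+8)%5 = 1 → [8, 1, 1, 1, 1, 7, 8]
j=2: vec[2] = (1+1)%5 = 2 → [8, 1, 2, 1, 1, 7, 8]
j=3: vec[3] = (1+2)%5 = 3 → [8, 1, 2, 3, 1, 7, 8]
j=4: vec[4] = (1+3)%5 = 4 → [8, 1, 2, 3, 4, 7, 8]
j=5: vec[5] = (7+4)%5 = 1 → [8, 1, 2, 3, 4, 1, 8]
j=6: vec[6] = (8+1)%5 = 4 → [8, 1, 2, 3, 4, 1, 4]
sum = 23

23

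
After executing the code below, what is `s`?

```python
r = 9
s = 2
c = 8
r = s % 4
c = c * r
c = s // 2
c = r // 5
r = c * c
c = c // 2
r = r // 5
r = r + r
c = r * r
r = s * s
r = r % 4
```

2

r = 2%4 = 2
c = 8*2 = 16
c = 2//2 = 1
c = 2//5 = 0
r = 0*0 = 0
c = 0//2 = 0
r = 0//5 = 0
r = 0+0 = 0
c = 0*0 = 0
r = 2*2 = 4
r = 4%4 = 0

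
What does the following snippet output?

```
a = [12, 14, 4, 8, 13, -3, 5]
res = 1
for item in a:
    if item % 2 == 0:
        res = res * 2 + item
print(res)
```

184

item=12: even, res = 1*2+12 = 14
item=14: even, res = 14*2+14 = 42
item=4: even, res = 42*2+4 = 88
item=8: even, res = 88*2+8 = 184
item=13: not even
item=-3: not even
item=5: not even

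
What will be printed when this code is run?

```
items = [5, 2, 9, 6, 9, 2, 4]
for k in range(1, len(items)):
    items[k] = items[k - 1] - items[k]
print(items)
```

[5, 3, -6, -12, -21, -23, -27]

k=1: items[1] = 5-2 = 3 → [5, 3, 9, 6, 9, 2, 4]
k=2: items[2] = 3-9 = -6 → [5, 3, -6, 6, 9, 2, 4]
k=3: items[3] = (-6)-6 = -12 → [5, 3, -6, -12, 9, 2, 4]
k=4: items[4] = (-12)-9 = -21 → [5, 3, -6, -12, -21, 2, 4]
k=5: items[5] = (-21)-2 = -23 → [5, 3, -6, -12, -21, -23, 4]
k=6: items[6] = (-23)-4 = -27 → [5, 3, -6, -12, -21, -23, -27]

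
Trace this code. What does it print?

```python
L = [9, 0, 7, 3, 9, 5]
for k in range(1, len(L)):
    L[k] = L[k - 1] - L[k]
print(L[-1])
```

-15

k=1: L[1] = 9-0 = 9 → [9, 9, 7, 3, 9, 5]
k=2: L[2] = 9-7 = 2 → [9, 9, 2, 3, 9, 5]
k=3: L[3] = 2-3 = -1 → [9, 9, 2, -1, 9, 5]
k=4: L[4] = (-1)-9 = -10 → [9, 9, 2, -1, -10, 5]
k=5: L[5] = (-10)-5 = -15 → [9, 9, 2, -1, -10, -15]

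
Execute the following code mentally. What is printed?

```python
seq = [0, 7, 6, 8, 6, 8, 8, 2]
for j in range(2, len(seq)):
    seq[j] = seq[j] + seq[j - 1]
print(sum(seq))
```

j=2: seq[2] = 6+7 = 13 → [0, 7, 13, 8, 6, 8, 8, 2]
j=3: seq[3] = 8+13 = 21 → [0, 7, 13, 21, 6, 8, 8, 2]
j=4: seq[4] = 6+21 = 27 → [0, 7, 13, 21, 27, 8, 8, 2]
j=5: seq[5] = 8+27 = 35 → [0, 7, 13, 21, 27, 35, 8, 2]
j=6: seq[6] = 8+35 = 43 → [0, 7, 13, 21, 27, 35, 43, 2]
j=7: seq[7] = 2+43 = 45 → [0, 7, 13, 21, 27, 35, 43, 45]
sum = 191

191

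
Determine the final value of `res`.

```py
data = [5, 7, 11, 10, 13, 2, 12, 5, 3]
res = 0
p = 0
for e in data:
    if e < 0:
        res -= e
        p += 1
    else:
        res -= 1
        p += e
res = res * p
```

-612

e=5: not <0, res = 0-1 = -1; p=5
e=7: not <0, res = (-1)-1 = -2; p=12
e=11: not <0, res = (-2)-1 = -3; p=23
e=10: not <0, res = (-3)-1 = -4; p=33
e=13: not <0, res = (-4)-1 = -5; p=46
e=2: not <0, res = (-5)-1 = -6; p=48
e=12: not <0, res = (-6)-1 = -7; p=60
e=5: not <0, res = (-7)-1 = -8; p=65
e=3: not <0, res = (-8)-1 = -9; p=68
res*p = (-9)*68 = -612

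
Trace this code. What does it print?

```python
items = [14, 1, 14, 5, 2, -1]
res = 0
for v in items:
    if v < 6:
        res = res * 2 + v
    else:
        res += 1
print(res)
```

55

v=14: not <6, res = 0+1 = 1
v=1: <6, res = 1*2+1 = 3
v=14: not <6, res = 3+1 = 4
v=5: <6, res = 4*2+5 = 13
v=2: <6, res = 13*2+2 = 28
v=-1: <6, res = 28*2+(-1) = 55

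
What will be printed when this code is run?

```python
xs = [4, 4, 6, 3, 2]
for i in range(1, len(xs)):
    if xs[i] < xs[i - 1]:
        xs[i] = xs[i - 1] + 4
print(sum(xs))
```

38

i=1: 4>=4, unchanged → [4, 4, 6, 3, 2]
i=2: 6>=4, unchanged → [4, 4, 6, 3, 2]
i=3: 3<6, xs[3] = 6+4 = 10 → [4, 4, 6, 10, 2]
i=4: 2<10, xs[4] = 10+4 = 14 → [4, 4, 6, 10, 14]
sum = 38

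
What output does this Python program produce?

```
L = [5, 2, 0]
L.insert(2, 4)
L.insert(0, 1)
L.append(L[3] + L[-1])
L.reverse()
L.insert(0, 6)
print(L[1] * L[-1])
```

4

insert 4 at 2 → [5, 2, 4, 0]
insert 1 at 0 → [1, 5, 2, 4, 0]
append L[3]+L[-1] = 4+0 = 4 → [1, 5, 2, 4, 0, 4]
reverse → [4, 0, 4, 2, 5, 1]
insert 6 at 0 → [6, 4, 0, 4, 2, 5, 1]
L[1]*L[-1] = 4*1 = 4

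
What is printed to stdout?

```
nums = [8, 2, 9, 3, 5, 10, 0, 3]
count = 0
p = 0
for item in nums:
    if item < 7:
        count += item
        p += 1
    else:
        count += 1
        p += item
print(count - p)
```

item=8: not <7, count = 0+1 = 1; p=8
item=2: <7, count = 1+2 = 3; p=9
item=9: not <7, count = 3+1 = 4; p=18
item=3: <7, count = 4+3 = 7; p=19
item=5: <7, count = 7+5 = 12; p=20
item=10: not <7, count = 12+1 = 13; p=30
item=0: <7, count = 13+0 = 13; p=31
item=3: <7, count = 13+3 = 16; p=32
count-p = 16-32 = -16

-16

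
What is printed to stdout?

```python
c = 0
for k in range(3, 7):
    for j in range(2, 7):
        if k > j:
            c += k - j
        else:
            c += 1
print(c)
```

30

k=3,j=2: 3>2, c = 0+1 = 1
k=3,j=3: not 3>3, c = 1+1 = 2
k=3,j=4: not 3>4, c = 2+1 = 3
k=3,j=5: not 3>5, c = 3+1 = 4
k=3,j=6: not 3>6, c = 4+1 = 5
k=4,j=2: 4>2, c = 5+2 = 7
k=4,j=3: 4>3, c = 7+1 = 8
k=4,j=4: not 4>4, c = 8+1 = 9
k=4,j=5: not 4>5, c = 9+1 = 10
k=4,j=6: not 4>6, c = 10+1 = 11
k=5,j=2: 5>2, c = 11+3 = 14
k=5,j=3: 5>3, c = 14+2 = 16
k=5,j=4: 5>4, c = 16+1 = 17
k=5,j=5: not 5>5, c = 17+1 = 18
k=5,j=6: not 5>6, c = 18+1 = 19
k=6,j=2: 6>2, c = 19+4 = 23
k=6,j=3: 6>3, c = 23+3 = 26
k=6,j=4: 6>4, c = 26+2 = 28
k=6,j=5: 6>5, c = 28+1 = 29
k=6,j=6: not 6>6, c = 29+1 = 30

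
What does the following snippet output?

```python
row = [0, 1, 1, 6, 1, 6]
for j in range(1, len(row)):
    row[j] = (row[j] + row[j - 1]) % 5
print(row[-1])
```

0

j=1: row[1] = (1+0)%5 = 1 → [0, 1, 1, 6, 1, 6]
j=2: row[2] = (1+1)%5 = 2 → [0, 1, 2, 6, 1, 6]
j=3: row[3] = (6+2)%5 = 3 → [0, 1, 2, 3, 1, 6]
j=4: row[4] = (1+3)%5 = 4 → [0, 1, 2, 3, 4, 6]
j=5: row[5] = (6+4)%5 = 0 → [0, 1, 2, 3, 4, 0]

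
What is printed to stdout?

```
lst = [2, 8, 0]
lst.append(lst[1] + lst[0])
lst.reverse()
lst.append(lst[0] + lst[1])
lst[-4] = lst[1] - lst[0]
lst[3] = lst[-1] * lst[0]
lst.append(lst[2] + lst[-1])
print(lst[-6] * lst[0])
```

100

append lst[1]+lst[0] = 8+2 = 10 → [2, 8, 0, 10]
reverse → [10, 0, 8, 2]
append lst[0]+lst[1] = 10+0 = 10 → [10, 0, 8, 2, 10]
lst[-4] = lst[1]-lst[0] = 0-10 = -10 → [10, -10, 8, 2, 10]
lst[3] = lst[-1]*lst[0] = 10*10 = 100 → [10, -10, 8, 100, 10]
append lst[2]+lst[-1] = 8+10 = 18 → [10, -10, 8, 100, 10, 18]
lst[-6]*lst[0] = 10*10 = 100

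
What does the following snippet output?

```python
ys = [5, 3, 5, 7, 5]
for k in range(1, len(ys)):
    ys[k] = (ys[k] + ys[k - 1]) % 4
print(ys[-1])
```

k=1: ys[1] = (3+5)%4 = 0 → [5, 0, 5, 7, 5]
k=2: ys[2] = (5+0)%4 = 1 → [5, 0, 1, 7, 5]
k=3: ys[3] = (7+1)%4 = 0 → [5, 0, 1, 0, 5]
k=4: ys[4] = (5+0)%4 = 1 → [5, 0, 1, 0, 1]

1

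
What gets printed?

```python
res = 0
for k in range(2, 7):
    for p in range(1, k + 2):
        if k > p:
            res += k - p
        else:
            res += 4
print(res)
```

75

k=2,p=1: 2>1, res = 0+1 = 1
k=2,p=2: not 2>2, res = 1+4 = 5
k=2,p=3: not 2>3, res = 5+4 = 9
k=3,p=1: 3>1, res = 9+2 = 11
k=3,p=2: 3>2, res = 11+1 = 12
k=3,p=3: not 3>3, res = 12+4 = 16
k=3,p=4: not 3>4, res = 16+4 = 20
k=4,p=1: 4>1, res = 20+3 = 23
k=4,p=2: 4>2, res = 23+2 = 25
k=4,p=3: 4>3, res = 25+1 = 26
k=4,p=4: not 4>4, res = 26+4 = 30
k=4,p=5: not 4>5, res = 30+4 = 34
k=5,p=1: 5>1, res = 34+4 = 38
k=5,p=2: 5>2, res = 38+3 = 41
k=5,p=3: 5>3, res = 41+2 = 43
k=5,p=4: 5>4, res = 43+1 = 44
k=5,p=5: not 5>5, res = 44+4 = 48
k=5,p=6: not 5>6, res = 48+4 = 52
k=6,p=1: 6>1, res = 52+5 = 57
k=6,p=2: 6>2, res = 57+4 = 61
k=6,p=3: 6>3, res = 61+3 = 64
k=6,p=4: 6>4, res = 64+2 = 66
k=6,p=5: 6>5, res = 66+1 = 67
k=6,p=6: not 6>6, res = 67+4 = 71
k=6,p=7: not 6>7, res = 71+4 = 75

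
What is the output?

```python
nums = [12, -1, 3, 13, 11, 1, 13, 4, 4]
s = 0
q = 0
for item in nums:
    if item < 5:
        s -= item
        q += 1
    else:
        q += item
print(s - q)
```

-65

item=12: not <5; q=12
item=-1: <5, s = 0-(-1) = 1; q=13
item=3: <5, s = 1-3 = -2; q=14
item=13: not <5; q=27
item=11: not <5; q=38
item=1: <5, s = (-2)-1 = -3; q=39
item=13: not <5; q=52
item=4: <5, s = (-3)-4 = -7; q=53
item=4: <5, s = (-7)-4 = -11; q=54
s-q = (-11)-54 = -65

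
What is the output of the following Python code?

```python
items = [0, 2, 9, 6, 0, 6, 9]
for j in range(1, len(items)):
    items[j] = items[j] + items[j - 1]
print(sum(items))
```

j=1: items[1] = 2+0 = 2 → [0, 2, 9, 6, 0, 6, 9]
j=2: items[2] = 9+2 = 11 → [0, 2, 11, 6, 0, 6, 9]
j=3: items[3] = 6+11 = 17 → [0, 2, 11, 17, 0, 6, 9]
j=4: items[4] = 0+17 = 17 → [0, 2, 11, 17, 17, 6, 9]
j=5: items[5] = 6+17 = 23 → [0, 2, 11, 17, 17, 23, 9]
j=6: items[6] = 9+23 = 32 → [0, 2, 11, 17, 17, 23, 32]
sum = 102

102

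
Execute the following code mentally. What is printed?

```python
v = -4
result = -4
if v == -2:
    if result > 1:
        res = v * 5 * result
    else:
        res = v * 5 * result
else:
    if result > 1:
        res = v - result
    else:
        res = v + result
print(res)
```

-8

v=-4, result=-4
v == -2 is False; result > 1 is False
→ res = v + result = -8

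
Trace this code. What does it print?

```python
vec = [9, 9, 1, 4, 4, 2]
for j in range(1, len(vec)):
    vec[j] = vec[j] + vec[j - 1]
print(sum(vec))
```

125

j=1: vec[1] = 9+9 = 18 → [9, 18, 1, 4, 4, 2]
j=2: vec[2] = 1+18 = 19 → [9, 18, 19, 4, 4, 2]
j=3: vec[3] = 4+19 = 23 → [9, 18, 19, 23, 4, 2]
j=4: vec[4] = 4+23 = 27 → [9, 18, 19, 23, 27, 2]
j=5: vec[5] = 2+27 = 29 → [9, 18, 19, 23, 27, 29]
sum = 125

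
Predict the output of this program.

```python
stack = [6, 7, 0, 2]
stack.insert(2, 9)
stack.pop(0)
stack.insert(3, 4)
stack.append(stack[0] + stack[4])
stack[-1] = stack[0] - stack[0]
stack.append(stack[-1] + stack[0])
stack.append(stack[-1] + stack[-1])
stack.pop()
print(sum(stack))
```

insert 9 at 2 → [6, 7, 9, 0, 2]
pop(0) removes 6 → [7, 9, 0, 2]
insert 4 at 3 → [7, 9, 0, 4, 2]
append stack[0]+stack[4] = 7+2 = 9 → [7, 9, 0, 4, 2, 9]
stack[-1] = stack[0]-stack[0] = 7-7 = 0 → [7, 9, 0, 4, 2, 0]
append stack[-1]+stack[0] = 0+7 = 7 → [7, 9, 0, 4, 2, 0, 7]
append stack[-1]+stack[-1] = 7+7 = 14 → [7, 9, 0, 4, 2, 0, 7, 14]
pop() removes 14 → [7, 9, 0, 4, 2, 0, 7]
sum = 29

29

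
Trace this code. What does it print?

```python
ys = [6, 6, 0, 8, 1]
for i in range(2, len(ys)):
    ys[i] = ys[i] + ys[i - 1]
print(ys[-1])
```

15

i=2: ys[2] = 0+6 = 6 → [6, 6, 6, 8, 1]
i=3: ys[3] = 8+6 = 14 → [6, 6, 6, 14, 1]
i=4: ys[4] = 1+14 = 15 → [6, 6, 6, 14, 15]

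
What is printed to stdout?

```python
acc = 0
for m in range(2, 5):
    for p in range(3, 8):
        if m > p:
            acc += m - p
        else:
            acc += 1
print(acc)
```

m=2,p=3: not 2>3, acc = 0+1 = 1
m=2,p=4: not 2>4, acc = 1+1 = 2
m=2,p=5: not 2>5, acc = 2+1 = 3
m=2,p=6: not 2>6, acc = 3+1 = 4
m=2,p=7: not 2>7, acc = 4+1 = 5
m=3,p=3: not 3>3, acc = 5+1 = 6
m=3,p=4: not 3>4, acc = 6+1 = 7
m=3,p=5: not 3>5, acc = 7+1 = 8
m=3,p=6: not 3>6, acc = 8+1 = 9
m=3,p=7: not 3>7, acc = 9+1 = 10
m=4,p=3: 4>3, acc = 10+1 = 11
m=4,p=4: not 4>4, acc = 11+1 = 12
m=4,p=5: not 4>5, acc = 12+1 = 13
m=4,p=6: not 4>6, acc = 13+1 = 14
m=4,p=7: not 4>7, acc = 14+1 = 15

15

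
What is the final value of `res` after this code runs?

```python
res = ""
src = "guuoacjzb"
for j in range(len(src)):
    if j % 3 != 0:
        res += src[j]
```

'uuaczb'

j=0: skip
j=1: add 'u' → 'u'
j=2: add 'u' → 'uu'
j=3: skip
j=4: add 'a' → 'uua'
j=5: add 'c' → 'uuac'
j=6: skip
j=7: add 'z' → 'uuacz'
j=8: add 'b' → 'uuaczb'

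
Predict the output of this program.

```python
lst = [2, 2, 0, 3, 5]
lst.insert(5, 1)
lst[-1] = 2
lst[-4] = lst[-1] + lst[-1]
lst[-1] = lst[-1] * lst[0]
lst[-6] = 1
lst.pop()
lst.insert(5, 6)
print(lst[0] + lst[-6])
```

2

insert 1 at 5 → [2, 2, 0, 3, 5, 1]
lst[-1] = 2 → [2, 2, 0, 3, 5, 2]
lst[-4] = lst[-1]+lst[-1] = 2+2 = 4 → [2, 2, 4, 3, 5, 2]
lst[-1] = lst[-1]*lst[0] = 2*2 = 4 → [2, 2, 4, 3, 5, 4]
lst[-6] = 1 → [1, 2, 4, 3, 5, 4]
pop() removes 4 → [1, 2, 4, 3, 5]
insert 6 at 5 → [1, 2, 4, 3, 5, 6]
lst[0]+lst[-6] = 1+1 = 2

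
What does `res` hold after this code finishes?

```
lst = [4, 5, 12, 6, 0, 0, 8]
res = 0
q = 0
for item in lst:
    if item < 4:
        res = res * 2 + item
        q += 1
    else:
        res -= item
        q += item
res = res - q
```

-153

item=4: not <4, res = 0-4 = -4; q=4
item=5: not <4, res = (-4)-5 = -9; q=9
item=12: not <4, res = (-9)-12 = -21; q=21
item=6: not <4, res = (-21)-6 = -27; q=27
item=0: <4, res = (-27)*2+0 = -54; q=28
item=0: <4, res = (-54)*2+0 = -108; q=29
item=8: not <4, res = (-108)-8 = -116; q=37
res-q = (-116)-37 = -153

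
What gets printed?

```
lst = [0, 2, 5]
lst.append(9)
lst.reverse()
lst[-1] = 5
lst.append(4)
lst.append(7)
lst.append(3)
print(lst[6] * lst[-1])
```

append 9 → [0, 2, 5, 9]
reverse → [9, 5, 2, 0]
lst[-1] = 5 → [9, 5, 2, 5]
append 4 → [9, 5, 2, 5, 4]
append 7 → [9, 5, 2, 5, 4, 7]
append 3 → [9, 5, 2, 5, 4, 7, 3]
lst[6]*lst[-1] = 3*3 = 9

9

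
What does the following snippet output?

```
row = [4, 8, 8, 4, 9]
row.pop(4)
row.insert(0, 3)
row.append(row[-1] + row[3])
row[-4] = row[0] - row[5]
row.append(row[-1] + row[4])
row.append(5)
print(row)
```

[3, 4, -9, 8, 4, 12, 16, 5]

pop(4) removes 9 → [4, 8, 8, 4]
insert 3 at 0 → [3, 4, 8, 8, 4]
append row[-1]+row[3] = 4+8 = 12 → [3, 4, 8, 8, 4, 12]
row[-4] = row[0]-row[5] = 3-12 = -9 → [3, 4, -9, 8, 4, 12]
append row[-1]+row[4] = 12+4 = 16 → [3, 4, -9, 8, 4, 12, 16]
append 5 → [3, 4, -9, 8, 4, 12, 16, 5]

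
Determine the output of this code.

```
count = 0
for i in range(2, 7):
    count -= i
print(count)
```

-20

i=2: count = 0-2 = -2
i=3: count = (-2)-3 = -5
i=4: count = (-5)-4 = -9
i=5: count = (-9)-5 = -14
i=6: count = (-14)-6 = -20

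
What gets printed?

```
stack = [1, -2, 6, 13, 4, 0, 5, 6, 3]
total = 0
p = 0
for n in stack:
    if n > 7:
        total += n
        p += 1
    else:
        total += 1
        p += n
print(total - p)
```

-3

n=1: not >7, total = 0+1 = 1; p=1
n=-2: not >7, total = 1+1 = 2; p=-1
n=6: not >7, total = 2+1 = 3; p=5
n=13: >7, total = 3+13 = 16; p=6
n=4: not >7, total = 16+1 = 17; p=10
n=0: not >7, total = 17+1 = 18; p=10
n=5: not >7, total = 18+1 = 19; p=15
n=6: not >7, total = 19+1 = 20; p=21
n=3: not >7, total = 20+1 = 21; p=24
total-p = 21-24 = -3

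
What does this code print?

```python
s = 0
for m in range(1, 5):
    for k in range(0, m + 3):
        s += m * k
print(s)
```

m=1,k=0: s = 0+0 = 0
m=1,k=1: s = 0+1 = 1
m=1,k=2: s = 1+2 = 3
m=1,k=3: s = 3+3 = 6
m=2,k=0: s = 6+0 = 6
m=2,k=1: s = 6+2 = 8
m=2,k=2: s = 8+4 = 12
m=2,k=3: s = 12+6 = 18
m=2,k=4: s = 18+8 = 26
m=3,k=0: s = 26+0 = 26
m=3,k=1: s = 26+3 = 29
m=3,k=2: s = 29+6 = 35
m=3,k=3: s = 35+9 = 44
m=3,k=4: s = 44+12 = 56
m=3,k=5: s = 56+15 = 71
m=4,k=0: s = 71+0 = 71
m=4,k=1: s = 71+4 = 75
m=4,k=2: s = 75+8 = 83
m=4,k=3: s = 83+12 = 95
m=4,k=4: s = 95+16 = 111
m=4,k=5: s = 111+20 = 131
m=4,k=6: s = 131+24 = 155

155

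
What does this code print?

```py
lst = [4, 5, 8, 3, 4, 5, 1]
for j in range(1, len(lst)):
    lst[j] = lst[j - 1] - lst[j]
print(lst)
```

j=1: lst[1] = 4-5 = -1 → [4, -1, 8, 3, 4, 5, 1]
j=2: lst[2] = (-1)-8 = -9 → [4, -1, -9, 3, 4, 5, 1]
j=3: lst[3] = (-9)-3 = -12 → [4, -1, -9, -12, 4, 5, 1]
j=4: lst[4] = (-12)-4 = -16 → [4, -1, -9, -12, -16, 5, 1]
j=5: lst[5] = (-16)-5 = -21 → [4, -1, -9, -12, -16, -21, 1]
j=6: lst[6] = (-21)-1 = -22 → [4, -1, -9, -12, -16, -21, -22]

[4, -1, -9, -12, -16, -21, -22]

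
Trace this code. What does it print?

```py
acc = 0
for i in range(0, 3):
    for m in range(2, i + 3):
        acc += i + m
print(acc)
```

i=0,m=2: acc = 0+2 = 2
i=1,m=2: acc = 2+3 = 5
i=1,m=3: acc = 5+4 = 9
i=2,m=2: acc = 9+4 = 13
i=2,m=3: acc = 13+5 = 18
i=2,m=4: acc = 18+6 = 24

24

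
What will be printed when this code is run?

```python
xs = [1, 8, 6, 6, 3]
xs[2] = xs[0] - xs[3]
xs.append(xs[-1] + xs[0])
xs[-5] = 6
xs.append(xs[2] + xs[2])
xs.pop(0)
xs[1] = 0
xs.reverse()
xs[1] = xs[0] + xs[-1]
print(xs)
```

xs[2] = xs[0]-xs[3] = 1-6 = -5 → [1, 8, -5, 6, 3]
append xs[-1]+xs[0] = 3+1 = 4 → [1, 8, -5, 6, 3, 4]
xs[-5] = 6 → [1, 6, -5, 6, 3, 4]
append xs[2]+xs[2] = (-5)+(-5) = -10 → [1, 6, -5, 6, 3, 4, -10]
pop(0) removes 1 → [6, -5, 6, 3, 4, -10]
xs[1] = 0 → [6, 0, 6, 3, 4, -10]
reverse → [-10, 4, 3, 6, 0, 6]
xs[1] = xs[0]+xs[-1] = (-10)+6 = -4 → [-10, -4, 3, 6, 0, 6]

[-10, -4, 3, 6, 0, 6]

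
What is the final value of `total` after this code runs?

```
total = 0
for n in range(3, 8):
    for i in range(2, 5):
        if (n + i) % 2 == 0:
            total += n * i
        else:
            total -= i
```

n=3,i=2: odd sum, total = 0-2 = -2
n=3,i=3: even sum, total = (-2)+9 = 7
n=3,i=4: odd sum, total = 7-4 = 3
n=4,i=2: even sum, total = 3+8 = 11
n=4,i=3: odd sum, total = 11-3 = 8
n=4,i=4: even sum, total = 8+16 = 24
n=5,i=2: odd sum, total = 24-2 = 22
n=5,i=3: even sum, total = 22+15 = 37
n=5,i=4: odd sum, total = 37-4 = 33
n=6,i=2: even sum, total = 33+12 = 45
n=6,i=3: odd sum, total = 45-3 = 42
n=6,i=4: even sum, total = 42+24 = 66
n=7,i=2: odd sum, total = 66-2 = 64
n=7,i=3: even sum, total = 64+21 = 85
n=7,i=4: odd sum, total = 85-4 = 81

81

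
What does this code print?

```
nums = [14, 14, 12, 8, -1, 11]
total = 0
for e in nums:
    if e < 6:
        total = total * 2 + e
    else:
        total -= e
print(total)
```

-108

e=14: not <6, total = 0-14 = -14
e=14: not <6, total = (-14)-14 = -28
e=12: not <6, total = (-28)-12 = -40
e=8: not <6, total = (-40)-8 = -48
e=-1: <6, total = (-48)*2+(-1) = -97
e=11: not <6, total = (-97)-11 = -108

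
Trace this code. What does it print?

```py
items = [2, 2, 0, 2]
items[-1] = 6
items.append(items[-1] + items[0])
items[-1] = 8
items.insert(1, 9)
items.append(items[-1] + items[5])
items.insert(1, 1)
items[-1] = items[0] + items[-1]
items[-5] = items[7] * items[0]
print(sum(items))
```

items[-1] = 6 → [2, 2, 0, 6]
append items[-1]+items[0] = 6+2 = 8 → [2, 2, 0, 6, 8]
items[-1] = 8 → [2, 2, 0, 6, 8]
insert 9 at 1 → [2, 9, 2, 0, 6, 8]
append items[-1]+items[5] = 8+8 = 16 → [2, 9, 2, 0, 6, 8, 16]
insert 1 at 1 → [2, 1, 9, 2, 0, 6, 8, 16]
items[-1] = items[0]+items[-1] = 2+16 = 18 → [2, 1, 9, 2, 0, 6, 8, 18]
items[-5] = items[7]*items[0] = 18*2 = 36 → [2, 1, 9, 36, 0, 6, 8, 18]
sum = 80

80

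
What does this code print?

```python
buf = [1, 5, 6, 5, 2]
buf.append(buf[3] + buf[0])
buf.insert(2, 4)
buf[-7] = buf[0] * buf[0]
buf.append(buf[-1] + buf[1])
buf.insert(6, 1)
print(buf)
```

[1, 5, 4, 6, 5, 2, 1, 6, 11]

append buf[3]+buf[0] = 5+1 = 6 → [1, 5, 6, 5, 2, 6]
insert 4 at 2 → [1, 5, 4, 6, 5, 2, 6]
buf[-7] = buf[0]*buf[0] = 1*1 = 1 → [1, 5, 4, 6, 5, 2, 6]
append buf[-1]+buf[1] = 6+5 = 11 → [1, 5, 4, 6, 5, 2, 6, 11]
insert 1 at 6 → [1, 5, 4, 6, 5, 2, 1, 6, 11]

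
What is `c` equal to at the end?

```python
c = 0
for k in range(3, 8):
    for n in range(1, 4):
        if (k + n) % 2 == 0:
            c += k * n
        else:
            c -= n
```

k=3,n=1: even sum, c = 0+3 = 3
k=3,n=2: odd sum, c = 3-2 = 1
k=3,n=3: even sum, c = 1+9 = 10
k=4,n=1: odd sum, c = 10-1 = 9
k=4,n=2: even sum, c = 9+8 = 17
k=4,n=3: odd sum, c = 17-3 = 14
k=5,n=1: even sum, c = 14+5 = 19
k=5,n=2: odd sum, c = 19-2 = 17
k=5,n=3: even sum, c = 17+15 = 32
k=6,n=1: odd sum, c = 32-1 = 31
k=6,n=2: even sum, c = 31+12 = 43
k=6,n=3: odd sum, c = 43-3 = 40
k=7,n=1: even sum, c = 40+7 = 47
k=7,n=2: odd sum, c = 47-2 = 45
k=7,n=3: even sum, c = 45+21 = 66

66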